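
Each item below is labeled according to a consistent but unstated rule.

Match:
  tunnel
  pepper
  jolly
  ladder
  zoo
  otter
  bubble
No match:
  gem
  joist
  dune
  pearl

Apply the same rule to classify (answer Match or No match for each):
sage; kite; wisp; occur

No match, No match, No match, Match

One predicate separates the groups cleanly: has a double letter.
sage — no doubled letter, hence No match.
kite — no doubled letter, hence No match.
wisp — no doubled letter, hence No match.
occur — 'cc' doubled, hence Match.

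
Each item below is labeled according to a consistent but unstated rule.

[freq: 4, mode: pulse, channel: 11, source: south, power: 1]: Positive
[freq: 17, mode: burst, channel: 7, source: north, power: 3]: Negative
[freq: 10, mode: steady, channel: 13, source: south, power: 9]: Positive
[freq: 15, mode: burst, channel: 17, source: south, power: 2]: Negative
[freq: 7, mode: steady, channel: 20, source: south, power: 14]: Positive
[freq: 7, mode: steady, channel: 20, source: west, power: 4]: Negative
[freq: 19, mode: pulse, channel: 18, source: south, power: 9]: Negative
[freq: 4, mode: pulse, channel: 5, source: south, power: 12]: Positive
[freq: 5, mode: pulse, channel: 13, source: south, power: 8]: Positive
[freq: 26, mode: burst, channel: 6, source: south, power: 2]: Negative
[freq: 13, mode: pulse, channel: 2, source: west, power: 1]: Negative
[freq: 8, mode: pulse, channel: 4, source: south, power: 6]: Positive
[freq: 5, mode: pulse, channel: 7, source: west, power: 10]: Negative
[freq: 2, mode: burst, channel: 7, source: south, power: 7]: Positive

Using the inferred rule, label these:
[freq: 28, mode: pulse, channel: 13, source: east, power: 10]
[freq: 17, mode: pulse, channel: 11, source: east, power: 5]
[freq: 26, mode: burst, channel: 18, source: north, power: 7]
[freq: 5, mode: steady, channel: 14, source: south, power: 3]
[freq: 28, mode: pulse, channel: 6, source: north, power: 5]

Negative, Negative, Negative, Positive, Negative

The common property of the 'Positive' items is: source is south AND freq ≤ 10. No 'Negative' item has it.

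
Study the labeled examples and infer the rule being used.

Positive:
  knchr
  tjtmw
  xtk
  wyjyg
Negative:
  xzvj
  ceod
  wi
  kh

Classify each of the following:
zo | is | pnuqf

Negative, Negative, Positive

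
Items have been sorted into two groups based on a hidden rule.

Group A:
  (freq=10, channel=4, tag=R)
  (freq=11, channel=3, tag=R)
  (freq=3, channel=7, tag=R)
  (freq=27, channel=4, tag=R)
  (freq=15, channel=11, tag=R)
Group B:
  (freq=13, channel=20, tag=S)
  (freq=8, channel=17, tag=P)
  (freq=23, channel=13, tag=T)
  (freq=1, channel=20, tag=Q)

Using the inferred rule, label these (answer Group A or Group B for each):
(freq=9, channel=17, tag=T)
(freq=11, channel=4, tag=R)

Group B, Group A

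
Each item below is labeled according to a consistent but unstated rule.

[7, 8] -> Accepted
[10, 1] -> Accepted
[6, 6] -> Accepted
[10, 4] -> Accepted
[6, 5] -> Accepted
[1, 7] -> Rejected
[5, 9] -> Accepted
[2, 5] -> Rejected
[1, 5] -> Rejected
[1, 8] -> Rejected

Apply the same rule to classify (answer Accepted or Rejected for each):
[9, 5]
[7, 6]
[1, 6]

The distinguishing property — sum ≥ 11 — holds for all the 'Accepted' cases and none of the 'Rejected' cases.
[9, 5]: 9+5 = 14 — passes, so Accepted. [7, 6]: 7+6 = 13 — passes, so Accepted. [1, 6]: 1+6 = 7 — fails this test, so Rejected.

Accepted, Accepted, Rejected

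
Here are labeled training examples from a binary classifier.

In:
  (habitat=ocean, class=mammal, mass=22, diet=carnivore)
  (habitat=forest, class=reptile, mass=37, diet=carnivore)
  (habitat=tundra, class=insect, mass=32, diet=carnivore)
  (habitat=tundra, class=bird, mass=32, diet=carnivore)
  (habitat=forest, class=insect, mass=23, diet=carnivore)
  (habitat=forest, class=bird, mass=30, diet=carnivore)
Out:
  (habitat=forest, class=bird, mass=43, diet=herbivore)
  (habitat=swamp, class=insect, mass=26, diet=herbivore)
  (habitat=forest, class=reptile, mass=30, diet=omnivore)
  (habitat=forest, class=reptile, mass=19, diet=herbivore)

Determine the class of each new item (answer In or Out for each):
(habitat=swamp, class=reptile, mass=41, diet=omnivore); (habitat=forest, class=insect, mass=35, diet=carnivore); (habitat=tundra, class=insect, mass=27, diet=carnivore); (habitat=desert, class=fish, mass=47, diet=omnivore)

'In' ⟺ diet is carnivore.
(habitat=swamp, class=reptile, mass=41, diet=omnivore) → diet is omnivore → Out.
(habitat=forest, class=insect, mass=35, diet=carnivore) → diet is carnivore → In.
(habitat=tundra, class=insect, mass=27, diet=carnivore) → diet is carnivore → In.
(habitat=desert, class=fish, mass=47, diet=omnivore) → diet is omnivore → Out.

Out, In, In, Out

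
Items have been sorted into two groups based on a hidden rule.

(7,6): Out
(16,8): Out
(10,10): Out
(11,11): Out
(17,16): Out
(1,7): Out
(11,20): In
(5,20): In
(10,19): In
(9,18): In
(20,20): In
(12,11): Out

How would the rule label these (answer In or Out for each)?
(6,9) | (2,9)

Out, Out

The common property of the 'In' items is: second ≥ 17. No 'Out' item has it.
(6,9) — second 9, hence Out. (2,9) — second 9, hence Out.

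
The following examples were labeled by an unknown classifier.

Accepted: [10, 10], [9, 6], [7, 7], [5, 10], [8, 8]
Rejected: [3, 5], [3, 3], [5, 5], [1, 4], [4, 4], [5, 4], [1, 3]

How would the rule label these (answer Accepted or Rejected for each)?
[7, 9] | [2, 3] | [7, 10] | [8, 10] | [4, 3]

Accepted, Rejected, Accepted, Accepted, Rejected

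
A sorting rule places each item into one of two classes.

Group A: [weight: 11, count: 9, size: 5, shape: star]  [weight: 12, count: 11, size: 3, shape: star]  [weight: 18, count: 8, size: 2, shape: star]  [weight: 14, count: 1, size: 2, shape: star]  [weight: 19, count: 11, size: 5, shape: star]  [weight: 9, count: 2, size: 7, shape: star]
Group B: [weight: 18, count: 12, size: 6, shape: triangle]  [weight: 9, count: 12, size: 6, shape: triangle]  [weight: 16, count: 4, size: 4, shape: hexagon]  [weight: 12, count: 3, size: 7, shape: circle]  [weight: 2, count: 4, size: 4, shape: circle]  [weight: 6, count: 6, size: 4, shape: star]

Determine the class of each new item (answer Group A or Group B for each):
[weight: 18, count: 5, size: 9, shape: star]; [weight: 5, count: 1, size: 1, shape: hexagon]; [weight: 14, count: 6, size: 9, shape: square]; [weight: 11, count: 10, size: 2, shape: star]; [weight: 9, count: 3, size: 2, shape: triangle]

'Group A' ⟺ shape is star AND weight ≥ 9.
[weight: 18, count: 5, size: 9, shape: star] — shape is star, weight = 18, hence Group A. [weight: 5, count: 1, size: 1, shape: hexagon] — shape is hexagon, weight = 5, hence Group B. [weight: 14, count: 6, size: 9, shape: square] — shape is square, weight = 14, hence Group B. [weight: 11, count: 10, size: 2, shape: star] — shape is star, weight = 11, hence Group A. [weight: 9, count: 3, size: 2, shape: triangle] — shape is triangle, weight = 9, hence Group B.

Group A, Group B, Group B, Group A, Group B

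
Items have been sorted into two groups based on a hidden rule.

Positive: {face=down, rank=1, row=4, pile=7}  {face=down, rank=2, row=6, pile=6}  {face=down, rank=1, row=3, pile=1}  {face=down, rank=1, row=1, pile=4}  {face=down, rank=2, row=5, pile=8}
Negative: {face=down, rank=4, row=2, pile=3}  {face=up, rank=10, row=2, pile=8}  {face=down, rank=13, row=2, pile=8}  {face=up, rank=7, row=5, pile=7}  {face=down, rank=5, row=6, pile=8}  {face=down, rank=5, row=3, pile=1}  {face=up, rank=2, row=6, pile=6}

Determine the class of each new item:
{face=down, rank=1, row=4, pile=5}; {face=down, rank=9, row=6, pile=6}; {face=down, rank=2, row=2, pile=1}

The common property of the 'Positive' items is: face is down AND rank ≤ 2. No 'Negative' item has it.
{face=down, rank=1, row=4, pile=5} — face is down, rank = 1, hence Positive.
{face=down, rank=9, row=6, pile=6} — face is down, rank = 9, hence Negative.
{face=down, rank=2, row=2, pile=1} — face is down, rank = 2, hence Positive.

Positive, Negative, Positive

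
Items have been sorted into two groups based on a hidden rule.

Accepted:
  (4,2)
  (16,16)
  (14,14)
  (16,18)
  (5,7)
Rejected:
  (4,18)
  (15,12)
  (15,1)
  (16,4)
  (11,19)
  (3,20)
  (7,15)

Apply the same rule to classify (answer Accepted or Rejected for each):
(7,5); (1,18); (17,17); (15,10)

The simplest hypothesis consistent with all the labels is: |first − second| ≤ 2.
(7,5): |7−5| = 2 — meets the rule, so Accepted. (1,18): |1−18| = 17 — fails the rule, so Rejected. (17,17): |17−17| = 0 — meets the rule, so Accepted. (15,10): |15−10| = 5 — fails the rule, so Rejected.

Accepted, Rejected, Accepted, Rejected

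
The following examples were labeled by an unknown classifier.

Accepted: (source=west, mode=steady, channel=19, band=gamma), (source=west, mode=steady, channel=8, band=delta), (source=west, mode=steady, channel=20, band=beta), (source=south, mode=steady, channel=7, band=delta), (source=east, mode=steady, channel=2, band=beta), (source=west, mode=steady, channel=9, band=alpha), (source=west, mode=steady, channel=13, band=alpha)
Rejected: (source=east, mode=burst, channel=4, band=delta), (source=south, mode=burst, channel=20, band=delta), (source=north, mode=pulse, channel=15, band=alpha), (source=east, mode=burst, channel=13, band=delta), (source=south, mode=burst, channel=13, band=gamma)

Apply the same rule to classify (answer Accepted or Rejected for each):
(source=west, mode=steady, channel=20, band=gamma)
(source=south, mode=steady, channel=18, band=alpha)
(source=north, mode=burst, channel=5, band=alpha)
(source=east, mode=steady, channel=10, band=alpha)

The common property of the 'Accepted' items is: mode is steady. No 'Rejected' item has it.
(source=west, mode=steady, channel=20, band=gamma): mode is steady, passes → Accepted.
(source=south, mode=steady, channel=18, band=alpha): mode is steady, passes → Accepted.
(source=north, mode=burst, channel=5, band=alpha): mode is burst, lacks this property → Rejected.
(source=east, mode=steady, channel=10, band=alpha): mode is steady, passes → Accepted.

Accepted, Accepted, Rejected, Accepted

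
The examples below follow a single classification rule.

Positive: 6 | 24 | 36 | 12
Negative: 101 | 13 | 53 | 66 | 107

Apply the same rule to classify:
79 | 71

The pattern is that an item is 'Positive' exactly when: even AND at most 36.
79: Negative (79 is odd, 79 > 36).
71: Negative (71 is odd, 71 > 36).

Negative, Negative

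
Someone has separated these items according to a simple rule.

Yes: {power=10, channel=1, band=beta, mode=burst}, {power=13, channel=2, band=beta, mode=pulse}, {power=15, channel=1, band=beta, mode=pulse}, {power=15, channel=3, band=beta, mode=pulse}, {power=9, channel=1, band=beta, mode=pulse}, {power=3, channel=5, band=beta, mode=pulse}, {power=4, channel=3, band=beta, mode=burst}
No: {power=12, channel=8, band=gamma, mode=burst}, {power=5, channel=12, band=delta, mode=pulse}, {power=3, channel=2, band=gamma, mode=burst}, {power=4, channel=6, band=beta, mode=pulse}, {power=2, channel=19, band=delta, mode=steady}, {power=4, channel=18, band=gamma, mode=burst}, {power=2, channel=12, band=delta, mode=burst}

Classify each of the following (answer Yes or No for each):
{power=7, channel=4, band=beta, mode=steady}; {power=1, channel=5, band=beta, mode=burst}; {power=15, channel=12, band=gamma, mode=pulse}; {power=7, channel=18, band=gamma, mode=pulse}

All 'Yes' examples share one property — band is beta AND channel ≤ 5 — and every 'No' example lacks it.
{power=7, channel=4, band=beta, mode=steady}: band is beta, channel = 4 — satisfies this, so Yes. {power=1, channel=5, band=beta, mode=burst}: band is beta, channel = 5 — satisfies this, so Yes. {power=15, channel=12, band=gamma, mode=pulse}: band is gamma, channel = 12 — does not pass, so No. {power=7, channel=18, band=gamma, mode=pulse}: band is gamma, channel = 18 — does not pass, so No.

Yes, Yes, No, No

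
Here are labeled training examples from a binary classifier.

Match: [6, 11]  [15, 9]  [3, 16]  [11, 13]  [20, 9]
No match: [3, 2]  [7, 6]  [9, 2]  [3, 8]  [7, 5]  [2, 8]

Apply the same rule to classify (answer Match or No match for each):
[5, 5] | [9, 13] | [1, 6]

No match, Match, No match

'Match' ⟺ sum ≥ 17.
No match: [5, 5], since 5+5 = 10.
Match: [9, 13], since 9+13 = 22.
No match: [1, 6], since 1+6 = 7.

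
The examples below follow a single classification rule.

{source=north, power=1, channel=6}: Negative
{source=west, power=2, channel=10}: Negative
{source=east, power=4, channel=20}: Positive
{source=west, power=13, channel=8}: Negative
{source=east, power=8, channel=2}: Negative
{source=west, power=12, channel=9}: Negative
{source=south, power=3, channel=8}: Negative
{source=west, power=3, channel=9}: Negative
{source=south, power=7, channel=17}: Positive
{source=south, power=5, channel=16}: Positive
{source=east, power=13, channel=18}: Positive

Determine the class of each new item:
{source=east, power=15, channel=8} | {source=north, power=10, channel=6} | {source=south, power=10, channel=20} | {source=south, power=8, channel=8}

Negative, Negative, Positive, Negative

The simplest hypothesis consistent with all the labels is: channel ≥ 16.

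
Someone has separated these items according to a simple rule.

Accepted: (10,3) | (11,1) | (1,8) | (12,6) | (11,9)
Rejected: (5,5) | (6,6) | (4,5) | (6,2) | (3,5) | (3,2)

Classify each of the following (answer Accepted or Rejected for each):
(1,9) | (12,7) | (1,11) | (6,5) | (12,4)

'Accepted' ⟺ max ≥ 8.

Accepted, Accepted, Accepted, Rejected, Accepted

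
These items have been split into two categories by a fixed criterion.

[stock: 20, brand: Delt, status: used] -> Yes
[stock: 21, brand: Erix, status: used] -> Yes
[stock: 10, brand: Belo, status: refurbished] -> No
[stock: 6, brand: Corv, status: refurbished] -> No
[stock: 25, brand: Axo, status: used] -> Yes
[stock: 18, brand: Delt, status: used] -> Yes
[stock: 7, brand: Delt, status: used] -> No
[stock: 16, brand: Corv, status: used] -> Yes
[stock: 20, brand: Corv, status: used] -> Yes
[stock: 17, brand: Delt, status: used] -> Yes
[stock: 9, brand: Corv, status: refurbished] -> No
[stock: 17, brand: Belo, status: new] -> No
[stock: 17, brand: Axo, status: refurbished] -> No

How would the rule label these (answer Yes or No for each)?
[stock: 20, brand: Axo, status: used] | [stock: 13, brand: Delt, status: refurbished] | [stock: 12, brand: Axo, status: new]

The distinguishing property — status is used AND stock ≥ 9 — holds for all the 'Yes' cases and none of the 'No' cases.
[stock: 20, brand: Axo, status: used]: status is used, stock = 20 — fits, so Yes. [stock: 13, brand: Delt, status: refurbished]: status is refurbished, stock = 13 — lacks this property, so No. [stock: 12, brand: Axo, status: new]: status is new, stock = 12 — lacks this property, so No.

Yes, No, No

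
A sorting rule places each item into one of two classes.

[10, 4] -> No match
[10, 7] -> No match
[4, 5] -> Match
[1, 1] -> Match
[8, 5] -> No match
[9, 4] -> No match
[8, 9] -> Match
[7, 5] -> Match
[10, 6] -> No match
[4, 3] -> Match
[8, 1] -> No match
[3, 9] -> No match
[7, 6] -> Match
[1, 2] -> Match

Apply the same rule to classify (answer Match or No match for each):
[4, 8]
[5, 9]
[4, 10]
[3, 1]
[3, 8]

One predicate separates the groups cleanly: |first − second| ≤ 2.
[4, 8]: |4−8| = 4 — fails the rule, so No match. [5, 9]: |5−9| = 4 — fails the rule, so No match. [4, 10]: |4−10| = 6 — fails the rule, so No match. [3, 1]: |3−1| = 2 — satisfies this, so Match. [3, 8]: |3−8| = 5 — fails the rule, so No match.

No match, No match, No match, Match, No match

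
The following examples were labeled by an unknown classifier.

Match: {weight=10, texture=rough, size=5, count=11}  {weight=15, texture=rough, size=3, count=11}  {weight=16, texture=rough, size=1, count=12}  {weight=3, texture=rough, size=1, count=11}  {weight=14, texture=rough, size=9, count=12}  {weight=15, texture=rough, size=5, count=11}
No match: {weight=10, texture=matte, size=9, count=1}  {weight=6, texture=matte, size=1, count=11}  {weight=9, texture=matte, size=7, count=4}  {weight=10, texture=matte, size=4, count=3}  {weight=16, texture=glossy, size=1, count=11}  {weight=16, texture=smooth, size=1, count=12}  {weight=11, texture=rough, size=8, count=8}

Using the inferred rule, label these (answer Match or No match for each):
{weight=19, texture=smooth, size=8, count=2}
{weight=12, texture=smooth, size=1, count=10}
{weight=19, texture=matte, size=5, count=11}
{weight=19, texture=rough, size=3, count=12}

No match, No match, No match, Match

The rule appears to be: texture is rough AND count ≥ 11.
{weight=19, texture=smooth, size=8, count=2} → texture is smooth, count = 2 → No match.
{weight=12, texture=smooth, size=1, count=10} → texture is smooth, count = 10 → No match.
{weight=19, texture=matte, size=5, count=11} → texture is matte, count = 11 → No match.
{weight=19, texture=rough, size=3, count=12} → texture is rough, count = 12 → Match.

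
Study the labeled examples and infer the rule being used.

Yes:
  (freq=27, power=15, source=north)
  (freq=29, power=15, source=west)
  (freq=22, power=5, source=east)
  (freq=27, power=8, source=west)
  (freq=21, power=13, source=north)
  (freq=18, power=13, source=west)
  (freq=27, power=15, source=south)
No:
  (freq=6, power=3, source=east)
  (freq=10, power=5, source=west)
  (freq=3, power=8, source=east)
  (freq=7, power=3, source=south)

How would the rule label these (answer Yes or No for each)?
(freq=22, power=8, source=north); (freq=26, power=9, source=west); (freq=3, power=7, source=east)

Yes, Yes, No

Rule: freq ≥ 18. This holds for each 'Yes' example and fails for each 'No' one.
(freq=22, power=8, source=north) — freq = 22, hence Yes.
(freq=26, power=9, source=west) — freq = 26, hence Yes.
(freq=3, power=7, source=east) — freq = 3, hence No.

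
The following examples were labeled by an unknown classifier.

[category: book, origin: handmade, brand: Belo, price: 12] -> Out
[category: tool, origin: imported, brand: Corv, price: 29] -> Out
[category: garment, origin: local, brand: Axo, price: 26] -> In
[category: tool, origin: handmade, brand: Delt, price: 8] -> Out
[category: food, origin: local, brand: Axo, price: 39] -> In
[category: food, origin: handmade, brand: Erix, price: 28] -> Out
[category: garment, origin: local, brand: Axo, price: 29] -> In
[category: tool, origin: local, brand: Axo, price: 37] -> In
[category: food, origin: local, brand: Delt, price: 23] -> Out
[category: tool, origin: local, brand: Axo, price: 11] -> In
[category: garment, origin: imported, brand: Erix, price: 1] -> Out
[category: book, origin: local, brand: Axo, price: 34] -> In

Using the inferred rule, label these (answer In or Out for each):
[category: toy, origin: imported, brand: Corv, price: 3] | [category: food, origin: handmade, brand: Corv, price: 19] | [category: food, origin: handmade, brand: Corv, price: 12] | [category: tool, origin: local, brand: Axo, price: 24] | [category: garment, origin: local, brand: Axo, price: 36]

Out, Out, Out, In, In

The distinguishing property — brand is Axo — holds for all the 'In' cases and none of the 'Out' cases.
[category: toy, origin: imported, brand: Corv, price: 3] → brand is Corv → Out. [category: food, origin: handmade, brand: Corv, price: 19] → brand is Corv → Out. [category: food, origin: handmade, brand: Corv, price: 12] → brand is Corv → Out. [category: tool, origin: local, brand: Axo, price: 24] → brand is Axo → In. [category: garment, origin: local, brand: Axo, price: 36] → brand is Axo → In.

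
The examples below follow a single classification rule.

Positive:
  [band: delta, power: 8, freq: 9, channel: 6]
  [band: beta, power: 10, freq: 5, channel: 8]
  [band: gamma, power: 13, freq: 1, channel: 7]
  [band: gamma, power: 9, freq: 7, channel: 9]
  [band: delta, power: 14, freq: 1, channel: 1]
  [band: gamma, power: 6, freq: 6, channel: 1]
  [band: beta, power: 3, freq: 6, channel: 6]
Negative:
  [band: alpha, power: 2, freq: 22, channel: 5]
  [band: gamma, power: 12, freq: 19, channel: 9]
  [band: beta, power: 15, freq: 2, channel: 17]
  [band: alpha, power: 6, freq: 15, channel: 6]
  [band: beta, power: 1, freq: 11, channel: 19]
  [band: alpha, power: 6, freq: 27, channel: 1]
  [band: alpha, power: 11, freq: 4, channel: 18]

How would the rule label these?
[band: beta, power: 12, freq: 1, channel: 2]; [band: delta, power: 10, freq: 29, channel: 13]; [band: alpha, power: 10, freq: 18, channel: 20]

Positive, Negative, Negative

The rule appears to be: freq ≤ 9 AND channel ≤ 9.
[band: beta, power: 12, freq: 1, channel: 2]: freq = 1, channel = 2 — checks out, so Positive.
[band: delta, power: 10, freq: 29, channel: 13]: freq = 29, channel = 13 — fails the rule, so Negative.
[band: alpha, power: 10, freq: 18, channel: 20]: freq = 18, channel = 20 — fails the rule, so Negative.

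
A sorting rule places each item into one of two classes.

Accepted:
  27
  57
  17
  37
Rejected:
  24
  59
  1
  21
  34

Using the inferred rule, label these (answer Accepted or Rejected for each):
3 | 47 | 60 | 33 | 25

Rejected, Accepted, Rejected, Rejected, Rejected

Rule: ends in digit 7. This holds for each 'Accepted' example and fails for each 'Rejected' one.
3 → last digit 3 → Rejected.
47 → last digit 7 → Accepted.
60 → last digit 0 → Rejected.
33 → last digit 3 → Rejected.
25 → last digit 5 → Rejected.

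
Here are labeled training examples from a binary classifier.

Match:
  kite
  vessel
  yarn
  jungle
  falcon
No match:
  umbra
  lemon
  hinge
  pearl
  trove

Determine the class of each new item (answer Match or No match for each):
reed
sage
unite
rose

Match, Match, No match, Match

Rule: even length. This holds for each 'Match' example and fails for each 'No match' one.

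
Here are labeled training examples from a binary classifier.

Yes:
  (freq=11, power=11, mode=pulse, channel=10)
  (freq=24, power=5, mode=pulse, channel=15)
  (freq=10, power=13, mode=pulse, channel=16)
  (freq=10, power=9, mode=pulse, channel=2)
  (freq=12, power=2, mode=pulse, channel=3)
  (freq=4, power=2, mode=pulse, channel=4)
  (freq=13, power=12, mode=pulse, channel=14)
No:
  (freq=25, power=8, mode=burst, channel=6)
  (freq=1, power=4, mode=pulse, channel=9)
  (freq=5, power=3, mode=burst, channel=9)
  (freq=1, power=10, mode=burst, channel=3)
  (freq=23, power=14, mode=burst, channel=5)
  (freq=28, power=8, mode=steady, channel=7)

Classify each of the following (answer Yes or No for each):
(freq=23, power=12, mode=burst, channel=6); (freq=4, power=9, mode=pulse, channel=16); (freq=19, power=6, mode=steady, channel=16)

No, Yes, No

One predicate separates the groups cleanly: mode is pulse AND freq ≥ 4.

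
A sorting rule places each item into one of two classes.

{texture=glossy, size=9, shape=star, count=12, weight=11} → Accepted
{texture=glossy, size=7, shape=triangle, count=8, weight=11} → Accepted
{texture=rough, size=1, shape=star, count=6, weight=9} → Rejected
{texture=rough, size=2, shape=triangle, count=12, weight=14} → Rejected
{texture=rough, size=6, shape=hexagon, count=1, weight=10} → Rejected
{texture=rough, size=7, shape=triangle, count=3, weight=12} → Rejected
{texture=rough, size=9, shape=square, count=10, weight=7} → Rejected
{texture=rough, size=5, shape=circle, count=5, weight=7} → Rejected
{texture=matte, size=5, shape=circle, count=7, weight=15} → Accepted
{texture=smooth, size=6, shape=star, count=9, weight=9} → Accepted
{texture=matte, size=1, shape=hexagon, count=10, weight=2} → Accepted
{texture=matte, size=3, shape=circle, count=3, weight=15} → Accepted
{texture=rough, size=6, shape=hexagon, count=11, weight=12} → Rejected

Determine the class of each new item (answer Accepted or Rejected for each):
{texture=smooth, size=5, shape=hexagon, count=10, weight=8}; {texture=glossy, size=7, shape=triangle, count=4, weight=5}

Accepted, Accepted

All 'Accepted' examples share one property — texture is not rough — and every 'Rejected' example lacks it.
{texture=smooth, size=5, shape=hexagon, count=10, weight=8}: texture is smooth — fits, so Accepted. {texture=glossy, size=7, shape=triangle, count=4, weight=5}: texture is glossy — fits, so Accepted.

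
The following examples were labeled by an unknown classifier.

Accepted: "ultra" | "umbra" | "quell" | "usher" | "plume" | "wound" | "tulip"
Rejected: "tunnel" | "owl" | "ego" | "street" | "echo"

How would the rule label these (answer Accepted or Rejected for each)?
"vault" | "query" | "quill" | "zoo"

Accepted, Accepted, Accepted, Rejected

Checking candidate rules against both groups, what survives is: length 5.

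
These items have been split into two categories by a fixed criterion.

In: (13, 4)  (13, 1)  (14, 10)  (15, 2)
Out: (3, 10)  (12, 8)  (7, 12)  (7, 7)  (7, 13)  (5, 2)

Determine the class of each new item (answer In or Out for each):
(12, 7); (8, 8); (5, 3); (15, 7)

Out, Out, Out, In

The rule appears to be: first ≥ 13.
(12, 7): first 12 — lacks this property, so Out. (8, 8): first 8 — lacks this property, so Out. (5, 3): first 5 — lacks this property, so Out. (15, 7): first 15 — fits, so In.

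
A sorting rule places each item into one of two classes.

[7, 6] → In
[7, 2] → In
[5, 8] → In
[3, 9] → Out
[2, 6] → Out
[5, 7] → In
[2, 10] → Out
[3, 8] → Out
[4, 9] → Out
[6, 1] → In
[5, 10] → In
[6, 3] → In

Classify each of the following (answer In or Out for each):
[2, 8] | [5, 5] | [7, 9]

Out, In, In

The simplest hypothesis consistent with all the labels is: first ≥ 5.
Out: [2, 8], since first 2.
In: [5, 5], since first 5.
In: [7, 9], since first 7.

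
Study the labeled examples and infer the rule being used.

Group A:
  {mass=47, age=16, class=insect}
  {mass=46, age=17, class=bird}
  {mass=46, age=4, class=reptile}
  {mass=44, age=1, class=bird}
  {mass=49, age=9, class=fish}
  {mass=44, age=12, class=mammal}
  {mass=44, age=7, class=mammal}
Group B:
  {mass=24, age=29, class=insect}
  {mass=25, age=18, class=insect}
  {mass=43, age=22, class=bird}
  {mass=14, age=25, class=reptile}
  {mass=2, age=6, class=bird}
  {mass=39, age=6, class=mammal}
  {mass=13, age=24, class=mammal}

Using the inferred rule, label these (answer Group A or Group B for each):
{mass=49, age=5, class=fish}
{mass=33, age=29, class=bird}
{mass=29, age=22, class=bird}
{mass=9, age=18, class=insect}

A rule that fits every label: mass ≥ 44 — true of each 'Group A' example, false of each 'Group B' one.
{mass=49, age=5, class=fish} → mass = 49 → Group A.
{mass=33, age=29, class=bird} → mass = 33 → Group B.
{mass=29, age=22, class=bird} → mass = 29 → Group B.
{mass=9, age=18, class=insect} → mass = 9 → Group B.

Group A, Group B, Group B, Group B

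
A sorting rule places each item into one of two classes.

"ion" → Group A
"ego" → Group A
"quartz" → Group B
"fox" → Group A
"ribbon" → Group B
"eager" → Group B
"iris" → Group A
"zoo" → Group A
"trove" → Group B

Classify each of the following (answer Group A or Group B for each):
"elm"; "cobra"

Group A, Group B

The distinguishing property — length ≤ 4 — holds for all the 'Group A' cases and none of the 'Group B' cases.
Group A: "elm", since length 3.
Group B: "cobra", since length 5.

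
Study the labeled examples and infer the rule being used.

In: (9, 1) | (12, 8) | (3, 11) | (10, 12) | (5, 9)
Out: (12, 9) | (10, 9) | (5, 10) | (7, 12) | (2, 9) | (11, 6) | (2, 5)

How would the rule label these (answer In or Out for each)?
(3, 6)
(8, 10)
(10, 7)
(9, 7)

The common property of the 'In' items is: sum is even. No 'Out' item has it.

Out, In, Out, In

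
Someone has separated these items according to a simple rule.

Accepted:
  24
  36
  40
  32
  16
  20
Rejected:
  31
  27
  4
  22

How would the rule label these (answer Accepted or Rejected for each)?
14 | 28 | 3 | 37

Rejected, Accepted, Rejected, Rejected

The classifier is using: multiple of 4 AND at least 16.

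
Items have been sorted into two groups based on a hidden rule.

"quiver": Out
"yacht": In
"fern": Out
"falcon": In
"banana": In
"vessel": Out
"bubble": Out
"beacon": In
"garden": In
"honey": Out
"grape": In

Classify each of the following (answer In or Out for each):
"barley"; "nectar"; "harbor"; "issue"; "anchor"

The common property of the 'In' items is: contains 'a'. No 'Out' item has it.
"barley": has 'a', checks out → In. "nectar": has 'a', checks out → In. "harbor": has 'a', checks out → In. "issue": no 'a', does not fit → Out. "anchor": has 'a', checks out → In.

In, In, In, Out, In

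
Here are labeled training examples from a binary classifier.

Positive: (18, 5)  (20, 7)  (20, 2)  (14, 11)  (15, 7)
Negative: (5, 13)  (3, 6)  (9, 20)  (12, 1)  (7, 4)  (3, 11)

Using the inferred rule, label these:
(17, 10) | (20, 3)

The pattern is that an item is 'Positive' exactly when: first ≥ 13.

Positive, Positive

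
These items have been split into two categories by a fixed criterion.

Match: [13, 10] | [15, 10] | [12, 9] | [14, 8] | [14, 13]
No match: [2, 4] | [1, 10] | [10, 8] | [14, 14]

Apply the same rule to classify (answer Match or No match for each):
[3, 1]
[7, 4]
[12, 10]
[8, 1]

The rule appears to be: first > second AND sum ≥ 21.
No match: [3, 1], since 3 > 1, 3+1 = 4. No match: [7, 4], since 7 > 4, 7+4 = 11. Match: [12, 10], since 12 > 10, 12+10 = 22. No match: [8, 1], since 8 > 1, 8+1 = 9.

No match, No match, Match, No match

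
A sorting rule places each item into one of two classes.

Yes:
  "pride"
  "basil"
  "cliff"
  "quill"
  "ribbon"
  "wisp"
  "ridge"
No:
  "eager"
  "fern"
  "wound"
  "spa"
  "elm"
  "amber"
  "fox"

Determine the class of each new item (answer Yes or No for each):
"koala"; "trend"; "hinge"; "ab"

The distinguishing property — contains 'i' — holds for all the 'Yes' cases and none of the 'No' cases.
"koala": No (no 'i'). "trend": No (no 'i'). "hinge": Yes (has 'i'). "ab": No (no 'i').

No, No, Yes, No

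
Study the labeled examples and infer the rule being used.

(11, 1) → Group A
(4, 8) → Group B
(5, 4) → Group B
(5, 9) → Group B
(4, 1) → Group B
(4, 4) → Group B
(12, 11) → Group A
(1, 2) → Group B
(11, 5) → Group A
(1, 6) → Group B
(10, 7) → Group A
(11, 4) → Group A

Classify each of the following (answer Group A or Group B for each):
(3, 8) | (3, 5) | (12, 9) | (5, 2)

The distinguishing property — first ≥ 6 — holds for all the 'Group A' cases and none of the 'Group B' cases.
Group B: (3, 8), since first 3. Group B: (3, 5), since first 3. Group A: (12, 9), since first 12. Group B: (5, 2), since first 5.

Group B, Group B, Group A, Group B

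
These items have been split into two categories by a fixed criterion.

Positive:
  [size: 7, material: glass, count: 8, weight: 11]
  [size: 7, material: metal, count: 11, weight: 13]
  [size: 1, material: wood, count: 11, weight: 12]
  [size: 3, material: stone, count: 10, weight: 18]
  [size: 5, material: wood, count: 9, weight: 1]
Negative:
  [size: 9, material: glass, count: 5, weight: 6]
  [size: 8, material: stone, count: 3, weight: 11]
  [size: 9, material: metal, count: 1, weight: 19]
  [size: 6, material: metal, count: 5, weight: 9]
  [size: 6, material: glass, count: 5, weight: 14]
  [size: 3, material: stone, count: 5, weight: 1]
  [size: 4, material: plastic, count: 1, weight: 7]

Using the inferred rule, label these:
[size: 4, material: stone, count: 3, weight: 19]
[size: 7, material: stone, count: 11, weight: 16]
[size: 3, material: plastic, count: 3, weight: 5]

Negative, Positive, Negative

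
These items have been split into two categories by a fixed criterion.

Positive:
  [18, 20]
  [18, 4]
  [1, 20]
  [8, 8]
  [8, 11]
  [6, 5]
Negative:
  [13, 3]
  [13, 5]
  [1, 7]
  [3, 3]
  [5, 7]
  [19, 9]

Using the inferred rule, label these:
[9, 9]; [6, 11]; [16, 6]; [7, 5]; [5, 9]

Negative, Positive, Positive, Negative, Negative

The common property of the 'Positive' items is: product is even. No 'Negative' item has it.
[9, 9] → 9·9 = 81 → Negative. [6, 11] → 6·11 = 66 → Positive. [16, 6] → 16·6 = 96 → Positive. [7, 5] → 7·5 = 35 → Negative. [5, 9] → 5·9 = 45 → Negative.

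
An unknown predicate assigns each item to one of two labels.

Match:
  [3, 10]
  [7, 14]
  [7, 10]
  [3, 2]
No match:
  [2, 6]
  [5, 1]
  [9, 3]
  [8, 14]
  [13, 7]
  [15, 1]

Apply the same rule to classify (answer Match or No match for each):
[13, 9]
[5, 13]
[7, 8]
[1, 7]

A rule that fits every label: sum is odd — true of each 'Match' example, false of each 'No match' one.
No match: [13, 9], since 13+9 = 22. No match: [5, 13], since 5+13 = 18. Match: [7, 8], since 7+8 = 15. No match: [1, 7], since 1+7 = 8.

No match, No match, Match, No match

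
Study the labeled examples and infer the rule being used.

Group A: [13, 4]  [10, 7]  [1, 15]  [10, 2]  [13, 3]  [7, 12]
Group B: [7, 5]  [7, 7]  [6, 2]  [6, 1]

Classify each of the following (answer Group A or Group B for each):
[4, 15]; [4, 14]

'Group A' ⟺ max ≥ 10.
[4, 15]: max 15 — checks out, so Group A. [4, 14]: max 14 — checks out, so Group A.

Group A, Group A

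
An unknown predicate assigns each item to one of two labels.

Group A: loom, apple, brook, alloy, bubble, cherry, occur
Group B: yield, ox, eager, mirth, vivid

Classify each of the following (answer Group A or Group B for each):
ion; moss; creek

Group B, Group A, Group A

The simplest hypothesis consistent with all the labels is: has a double letter.
ion — no doubled letter, hence Group B.
moss — 'ss' doubled, hence Group A.
creek — 'ee' doubled, hence Group A.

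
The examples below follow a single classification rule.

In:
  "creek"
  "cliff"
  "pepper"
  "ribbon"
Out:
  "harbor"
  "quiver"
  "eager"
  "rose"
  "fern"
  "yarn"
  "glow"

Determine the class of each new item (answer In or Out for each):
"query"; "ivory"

Out, Out

A rule that fits every label: has a double letter — true of each 'In' example, false of each 'Out' one.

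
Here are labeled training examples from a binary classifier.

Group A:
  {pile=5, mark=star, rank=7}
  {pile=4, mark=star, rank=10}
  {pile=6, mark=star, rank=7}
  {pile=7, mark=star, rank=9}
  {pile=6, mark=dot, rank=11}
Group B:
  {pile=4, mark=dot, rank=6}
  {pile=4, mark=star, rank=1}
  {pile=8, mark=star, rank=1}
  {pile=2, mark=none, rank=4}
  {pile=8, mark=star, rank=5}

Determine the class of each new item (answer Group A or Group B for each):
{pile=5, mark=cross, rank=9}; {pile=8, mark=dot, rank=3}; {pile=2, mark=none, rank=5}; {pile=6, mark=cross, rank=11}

A rule that fits every label: rank ≥ 7 — true of each 'Group A' example, false of each 'Group B' one.
{pile=5, mark=cross, rank=9} — rank = 9, hence Group A.
{pile=8, mark=dot, rank=3} — rank = 3, hence Group B.
{pile=2, mark=none, rank=5} — rank = 5, hence Group B.
{pile=6, mark=cross, rank=11} — rank = 11, hence Group A.

Group A, Group B, Group B, Group A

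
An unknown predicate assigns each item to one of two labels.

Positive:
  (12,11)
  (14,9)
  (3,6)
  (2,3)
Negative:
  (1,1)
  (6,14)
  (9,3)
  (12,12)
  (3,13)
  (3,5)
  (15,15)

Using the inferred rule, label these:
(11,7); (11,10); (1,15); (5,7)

Comparing the two groups points to one rule — sum is odd.
(11,7) — 11+7 = 18, hence Negative.
(11,10) — 11+10 = 21, hence Positive.
(1,15) — 1+15 = 16, hence Negative.
(5,7) — 5+7 = 12, hence Negative.

Negative, Positive, Negative, Negative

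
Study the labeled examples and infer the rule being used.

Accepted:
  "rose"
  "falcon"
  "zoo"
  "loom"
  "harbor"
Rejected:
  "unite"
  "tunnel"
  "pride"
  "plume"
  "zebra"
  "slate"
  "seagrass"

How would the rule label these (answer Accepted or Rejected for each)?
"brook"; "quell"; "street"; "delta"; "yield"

Checking candidate rules against both groups, what survives is: contains 'o'.
"brook": has 'o', satisfies this → Accepted. "quell": no 'o', doesn't match → Rejected. "street": no 'o', doesn't match → Rejected. "delta": no 'o', doesn't match → Rejected. "yield": no 'o', doesn't match → Rejected.

Accepted, Rejected, Rejected, Rejected, Rejected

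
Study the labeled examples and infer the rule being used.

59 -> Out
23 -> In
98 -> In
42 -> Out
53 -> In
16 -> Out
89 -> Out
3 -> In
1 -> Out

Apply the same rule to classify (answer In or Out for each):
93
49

The rule appears to be: ≡ 3 (mod 5).
In: 93, since 93 mod 5 = 3.
Out: 49, since 49 mod 5 = 4.

In, Out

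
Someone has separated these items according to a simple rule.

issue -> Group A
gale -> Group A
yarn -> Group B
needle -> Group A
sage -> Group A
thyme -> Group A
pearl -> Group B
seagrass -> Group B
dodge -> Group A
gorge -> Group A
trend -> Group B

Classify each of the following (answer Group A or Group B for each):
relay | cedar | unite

Group B, Group B, Group A

Rule: ends with 'e'. This holds for each 'Group A' example and fails for each 'Group B' one.
relay — ends with 'y', hence Group B. cedar — ends with 'r', hence Group B. unite — ends with 'e', hence Group A.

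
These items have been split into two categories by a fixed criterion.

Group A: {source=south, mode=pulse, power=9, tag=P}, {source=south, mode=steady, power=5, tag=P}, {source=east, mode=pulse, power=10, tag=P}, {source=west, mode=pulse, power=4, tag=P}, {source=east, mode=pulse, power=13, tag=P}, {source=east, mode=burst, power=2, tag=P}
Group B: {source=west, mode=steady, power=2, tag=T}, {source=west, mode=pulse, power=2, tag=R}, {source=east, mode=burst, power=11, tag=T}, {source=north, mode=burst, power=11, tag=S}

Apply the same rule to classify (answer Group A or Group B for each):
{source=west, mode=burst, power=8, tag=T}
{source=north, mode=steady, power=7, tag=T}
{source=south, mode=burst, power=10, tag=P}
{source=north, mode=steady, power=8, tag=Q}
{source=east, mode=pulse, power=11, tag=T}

Rule: tag is P. This holds for each 'Group A' example and fails for each 'Group B' one.

Group B, Group B, Group A, Group B, Group B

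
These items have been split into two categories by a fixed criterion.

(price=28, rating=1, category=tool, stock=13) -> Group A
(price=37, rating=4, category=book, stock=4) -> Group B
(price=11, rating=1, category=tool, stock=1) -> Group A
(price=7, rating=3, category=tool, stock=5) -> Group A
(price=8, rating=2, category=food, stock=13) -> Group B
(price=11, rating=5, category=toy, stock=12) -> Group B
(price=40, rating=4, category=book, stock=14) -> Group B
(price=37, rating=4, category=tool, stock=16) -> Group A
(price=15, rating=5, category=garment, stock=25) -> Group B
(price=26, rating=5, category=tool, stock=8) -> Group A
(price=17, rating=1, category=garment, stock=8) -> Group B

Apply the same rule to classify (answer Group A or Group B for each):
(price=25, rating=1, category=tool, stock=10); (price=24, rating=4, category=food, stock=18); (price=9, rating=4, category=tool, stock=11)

Group A, Group B, Group A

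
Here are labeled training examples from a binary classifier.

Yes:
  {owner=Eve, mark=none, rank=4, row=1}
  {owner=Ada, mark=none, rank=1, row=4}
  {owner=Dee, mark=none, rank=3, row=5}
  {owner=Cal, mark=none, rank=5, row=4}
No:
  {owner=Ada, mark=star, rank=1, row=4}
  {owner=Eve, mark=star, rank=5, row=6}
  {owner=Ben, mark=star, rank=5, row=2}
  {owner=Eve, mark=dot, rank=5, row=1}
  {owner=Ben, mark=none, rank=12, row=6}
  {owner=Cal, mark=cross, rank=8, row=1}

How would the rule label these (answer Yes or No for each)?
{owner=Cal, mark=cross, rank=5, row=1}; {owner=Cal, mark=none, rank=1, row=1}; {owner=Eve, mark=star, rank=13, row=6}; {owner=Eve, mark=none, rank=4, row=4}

'Yes' ⟺ mark is none AND row ≤ 5.
No: {owner=Cal, mark=cross, rank=5, row=1}, since mark is cross, row = 1.
Yes: {owner=Cal, mark=none, rank=1, row=1}, since mark is none, row = 1.
No: {owner=Eve, mark=star, rank=13, row=6}, since mark is star, row = 6.
Yes: {owner=Eve, mark=none, rank=4, row=4}, since mark is none, row = 4.

No, Yes, No, Yes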